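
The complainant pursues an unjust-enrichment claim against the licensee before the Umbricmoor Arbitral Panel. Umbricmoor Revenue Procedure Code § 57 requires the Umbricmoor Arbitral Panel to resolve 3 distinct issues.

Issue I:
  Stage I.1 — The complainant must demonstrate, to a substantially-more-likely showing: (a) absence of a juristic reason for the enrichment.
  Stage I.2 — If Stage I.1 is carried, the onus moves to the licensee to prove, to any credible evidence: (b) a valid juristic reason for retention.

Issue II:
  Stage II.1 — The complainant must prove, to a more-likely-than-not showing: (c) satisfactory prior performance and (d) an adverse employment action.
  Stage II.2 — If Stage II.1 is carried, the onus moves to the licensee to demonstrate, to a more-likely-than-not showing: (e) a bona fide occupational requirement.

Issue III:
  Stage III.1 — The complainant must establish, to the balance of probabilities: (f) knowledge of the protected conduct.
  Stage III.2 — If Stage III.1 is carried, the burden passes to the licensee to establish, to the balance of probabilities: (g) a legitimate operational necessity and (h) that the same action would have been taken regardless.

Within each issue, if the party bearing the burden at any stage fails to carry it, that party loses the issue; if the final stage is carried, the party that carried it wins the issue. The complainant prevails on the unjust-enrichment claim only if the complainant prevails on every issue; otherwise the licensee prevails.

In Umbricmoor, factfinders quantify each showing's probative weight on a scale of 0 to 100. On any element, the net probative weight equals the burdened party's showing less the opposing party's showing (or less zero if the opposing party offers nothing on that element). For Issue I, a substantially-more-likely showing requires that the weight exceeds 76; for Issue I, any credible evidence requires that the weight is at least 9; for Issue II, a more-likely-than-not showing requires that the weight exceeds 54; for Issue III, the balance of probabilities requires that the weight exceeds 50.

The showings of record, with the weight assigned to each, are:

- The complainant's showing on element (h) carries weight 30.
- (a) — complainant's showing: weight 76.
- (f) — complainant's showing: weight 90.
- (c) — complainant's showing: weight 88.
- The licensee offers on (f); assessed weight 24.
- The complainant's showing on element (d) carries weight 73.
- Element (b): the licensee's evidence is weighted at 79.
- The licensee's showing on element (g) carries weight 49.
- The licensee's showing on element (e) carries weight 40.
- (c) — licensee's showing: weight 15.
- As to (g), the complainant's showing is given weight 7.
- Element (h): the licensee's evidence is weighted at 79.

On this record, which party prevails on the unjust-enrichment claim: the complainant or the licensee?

licensee

— Issue I —
Stage I.1 (complainant, a substantially-more-likely showing, weight exceeds 76): (a) 76 ≤ 76 — fails.
  The complainant does not carry Stage I.1.
The analysis ends at Stage I.1; the licensee prevails on this issue.
— Issue II —
Stage II.1 — burden on complainant; standard: a more-likely-than-not showing (weight exceeds 54).
    (c): 88 − 15 = 73 > 54 [met]
    (d): 73 > 54 [met]
  Stage II.1 is satisfied; the onus moves to the licensee.
Stage II.2 — burden on licensee; standard: a more-likely-than-not showing (weight exceeds 54).
    (e): 40 ≤ 54 [not met]
  Not every element is met, so the licensee fails to carry Stage II.2.
So the complainant prevails on this issue.
— Issue III —
Stage III.1 (complainant, the balance of probabilities, weight exceeds 50): (f) net 90−24=66 > 50 — meets.
  Stage III.1 carried; the burden shifts to the licensee.
Stage III.2 (licensee, the balance of probabilities, weight exceeds 50): (g) net 49−7=42 ≤ 50 — fails; (h) net 79−30=49 ≤ 50 — fails.
  The licensee does not carry Stage III.2.
The complainant prevails on this issue.
Per-issue: Issue I → licensee; Issue II → complainant; Issue III → complainant. The complainant must prevail on every issue; overall, the licensee prevails.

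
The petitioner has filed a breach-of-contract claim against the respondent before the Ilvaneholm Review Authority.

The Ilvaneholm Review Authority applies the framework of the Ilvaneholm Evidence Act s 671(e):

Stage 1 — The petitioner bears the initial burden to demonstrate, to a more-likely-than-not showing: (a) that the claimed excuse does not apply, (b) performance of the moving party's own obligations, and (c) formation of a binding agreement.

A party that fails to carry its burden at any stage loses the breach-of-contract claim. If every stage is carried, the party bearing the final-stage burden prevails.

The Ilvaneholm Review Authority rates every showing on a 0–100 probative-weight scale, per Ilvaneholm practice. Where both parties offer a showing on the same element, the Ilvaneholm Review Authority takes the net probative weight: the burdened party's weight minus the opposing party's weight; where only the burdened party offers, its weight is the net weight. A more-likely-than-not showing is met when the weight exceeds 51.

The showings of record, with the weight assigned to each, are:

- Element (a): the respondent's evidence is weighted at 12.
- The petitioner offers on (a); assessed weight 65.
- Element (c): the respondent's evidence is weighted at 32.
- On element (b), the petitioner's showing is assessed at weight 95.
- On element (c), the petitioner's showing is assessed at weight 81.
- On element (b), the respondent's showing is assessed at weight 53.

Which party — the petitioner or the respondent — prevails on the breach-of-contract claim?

respondent

Stage 1 (petitioner, a more-likely-than-not showing, weight exceeds 51): (a) net 65−12=53 > 51 — meets; (b) net 95−53=42 ≤ 51 — fails; (c) net 81−32=49 ≤ 51 — fails.
  Not every element is met, so the petitioner fails to carry Stage 1.
So the respondent prevails.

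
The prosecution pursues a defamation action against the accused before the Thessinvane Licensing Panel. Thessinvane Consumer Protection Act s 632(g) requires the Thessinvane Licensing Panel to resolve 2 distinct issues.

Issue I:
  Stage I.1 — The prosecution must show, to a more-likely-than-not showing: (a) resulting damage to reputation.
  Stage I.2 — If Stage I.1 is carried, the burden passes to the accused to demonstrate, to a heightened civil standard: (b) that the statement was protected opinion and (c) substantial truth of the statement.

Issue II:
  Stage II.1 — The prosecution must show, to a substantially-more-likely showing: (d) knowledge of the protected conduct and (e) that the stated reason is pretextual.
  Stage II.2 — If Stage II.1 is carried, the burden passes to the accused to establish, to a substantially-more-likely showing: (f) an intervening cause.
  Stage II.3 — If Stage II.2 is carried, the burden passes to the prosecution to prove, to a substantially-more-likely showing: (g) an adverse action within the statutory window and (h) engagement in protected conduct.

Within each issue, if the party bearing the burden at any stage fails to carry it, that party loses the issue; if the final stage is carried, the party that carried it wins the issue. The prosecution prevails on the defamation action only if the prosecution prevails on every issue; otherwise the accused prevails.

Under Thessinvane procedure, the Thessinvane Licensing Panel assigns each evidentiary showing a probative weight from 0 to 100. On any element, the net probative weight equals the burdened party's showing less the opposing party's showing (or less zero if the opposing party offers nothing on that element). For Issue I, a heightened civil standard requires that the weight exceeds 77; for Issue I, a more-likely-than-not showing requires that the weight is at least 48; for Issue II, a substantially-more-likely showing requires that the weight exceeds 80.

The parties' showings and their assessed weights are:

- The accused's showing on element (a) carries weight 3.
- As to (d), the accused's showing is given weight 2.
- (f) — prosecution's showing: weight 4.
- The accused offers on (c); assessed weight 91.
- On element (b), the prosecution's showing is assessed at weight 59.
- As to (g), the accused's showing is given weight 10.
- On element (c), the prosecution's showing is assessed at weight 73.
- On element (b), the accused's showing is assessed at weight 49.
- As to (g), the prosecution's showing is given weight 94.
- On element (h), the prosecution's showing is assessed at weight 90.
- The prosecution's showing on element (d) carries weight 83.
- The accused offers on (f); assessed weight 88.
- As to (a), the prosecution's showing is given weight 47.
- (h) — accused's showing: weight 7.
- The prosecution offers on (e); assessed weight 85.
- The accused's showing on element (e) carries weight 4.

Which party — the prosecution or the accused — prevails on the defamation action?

accused

— Issue I —
Stage I.1 (prosecution, a more-likely-than-not showing, weight is at least 48): (a) net 47−3=44 < 48 — fails.
  Stage I.1 not carried; the prosecution fails its burden.
The accused prevails on this issue.
— Issue II —
Stage II.1 — burden on prosecution; standard: a substantially-more-likely showing (weight exceeds 80).
    (d): 83 − 2 = 81 > 80 [met]
    (e): 85 − 4 = 81 > 80 [met]
  The prosecution carries Stage II.1; the accused now bears the burden.
Stage II.2 — burden on accused; standard: a substantially-more-likely showing (weight exceeds 80).
    (f): 88 − 4 = 84 > 80 [met]
  Stage II.2 is satisfied; the onus moves to the prosecution.
Stage II.3 — burden on prosecution; standard: a substantially-more-likely showing (weight exceeds 80).
    (g): 94 − 10 = 84 > 80 [met]
    (h): 90 − 7 = 83 > 80 [met]
  The prosecution carries the last stage.
Every stage carried; the prosecution prevails on this issue.
Per-issue: Issue I → accused; Issue II → prosecution. The prosecution must prevail on every issue; overall, the accused prevails.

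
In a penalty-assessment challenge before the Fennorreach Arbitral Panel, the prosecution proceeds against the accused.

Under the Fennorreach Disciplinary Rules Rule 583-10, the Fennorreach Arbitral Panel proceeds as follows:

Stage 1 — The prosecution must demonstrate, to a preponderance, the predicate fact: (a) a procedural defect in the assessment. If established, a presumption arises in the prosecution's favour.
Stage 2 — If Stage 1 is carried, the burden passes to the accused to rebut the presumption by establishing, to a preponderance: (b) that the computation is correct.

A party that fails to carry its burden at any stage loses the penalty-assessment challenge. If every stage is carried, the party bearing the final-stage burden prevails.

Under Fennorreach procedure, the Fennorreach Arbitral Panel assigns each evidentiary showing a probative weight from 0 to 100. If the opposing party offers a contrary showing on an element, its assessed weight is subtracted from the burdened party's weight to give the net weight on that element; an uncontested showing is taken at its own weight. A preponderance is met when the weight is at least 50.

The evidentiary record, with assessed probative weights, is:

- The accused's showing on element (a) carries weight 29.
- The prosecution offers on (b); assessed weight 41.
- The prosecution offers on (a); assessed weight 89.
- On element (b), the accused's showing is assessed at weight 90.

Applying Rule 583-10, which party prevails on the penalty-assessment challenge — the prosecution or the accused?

At Stage 1 the prosecution must meet a preponderance (weight is at least 50): on (a) the weight is 89 less the opposing 29 gives net 60, ≥ 50, so (a) meets the standard.
  The prosecution carries Stage 1; the accused now bears the burden.
At Stage 2 the accused must meet a preponderance (weight is at least 50): on (b) the weight is 90 less the opposing 41 gives net 49, < 50, so (b) does not meet the standard.
  The accused does not carry Stage 2.
The analysis ends at Stage 2; the prosecution prevails.

prosecution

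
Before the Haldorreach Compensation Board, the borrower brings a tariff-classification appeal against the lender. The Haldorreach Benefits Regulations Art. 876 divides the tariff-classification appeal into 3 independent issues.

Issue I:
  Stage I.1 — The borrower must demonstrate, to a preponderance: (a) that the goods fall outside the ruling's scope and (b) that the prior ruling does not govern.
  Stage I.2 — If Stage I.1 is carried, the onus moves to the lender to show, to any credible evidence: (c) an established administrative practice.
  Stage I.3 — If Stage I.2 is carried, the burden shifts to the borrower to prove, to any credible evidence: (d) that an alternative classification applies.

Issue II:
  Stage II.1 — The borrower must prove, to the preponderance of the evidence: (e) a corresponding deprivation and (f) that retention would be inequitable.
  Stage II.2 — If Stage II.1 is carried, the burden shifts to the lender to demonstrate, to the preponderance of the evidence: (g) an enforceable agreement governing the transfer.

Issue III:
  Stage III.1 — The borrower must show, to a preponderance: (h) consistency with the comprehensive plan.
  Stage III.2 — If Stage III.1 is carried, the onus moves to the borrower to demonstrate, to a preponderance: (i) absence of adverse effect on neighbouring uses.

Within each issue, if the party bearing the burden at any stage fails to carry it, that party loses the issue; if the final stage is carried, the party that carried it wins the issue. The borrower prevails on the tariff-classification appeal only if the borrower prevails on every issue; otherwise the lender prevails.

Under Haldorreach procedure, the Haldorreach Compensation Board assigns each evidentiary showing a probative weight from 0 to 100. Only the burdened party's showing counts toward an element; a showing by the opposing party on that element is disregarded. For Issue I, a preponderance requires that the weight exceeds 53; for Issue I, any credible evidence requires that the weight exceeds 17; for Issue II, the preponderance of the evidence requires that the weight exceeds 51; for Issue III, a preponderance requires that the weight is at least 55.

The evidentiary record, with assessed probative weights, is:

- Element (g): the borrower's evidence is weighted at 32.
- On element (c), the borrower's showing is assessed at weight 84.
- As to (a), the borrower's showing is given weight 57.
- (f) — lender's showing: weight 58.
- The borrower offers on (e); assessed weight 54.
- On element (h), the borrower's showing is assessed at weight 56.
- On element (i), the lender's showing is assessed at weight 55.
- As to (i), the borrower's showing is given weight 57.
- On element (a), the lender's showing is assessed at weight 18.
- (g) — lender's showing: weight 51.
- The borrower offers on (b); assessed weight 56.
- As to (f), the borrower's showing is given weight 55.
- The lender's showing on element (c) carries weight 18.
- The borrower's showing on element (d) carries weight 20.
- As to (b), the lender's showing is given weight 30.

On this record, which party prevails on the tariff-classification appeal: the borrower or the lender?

borrower

— Issue I —
At Stage I.1 the borrower must meet a preponderance (weight exceeds 53): on (a) the weight is 57 (the lender's 18 is given no effect), > 53, so (a) meets the standard; on (b) the weight is 56 (the lender's 30 is given no effect), which does exceed 53, so (b) meets the standard.
  Stage I.1 carried; the burden shifts to the lender.
At Stage I.2 the lender must meet any credible evidence (weight exceeds 17): on (c) the weight is 18 (the borrower's 84 is given no effect), which does exceed 17, so (c) meets the standard.
  Stage I.2 is satisfied; the onus moves to the borrower.
At Stage I.3 the borrower must meet any credible evidence (weight exceeds 17): on (d) the weight is 20, which does exceed 17, so (d) meets the standard.
  The borrower carries the last stage.
Every stage carried; the borrower prevails on this issue.
— Issue II —
Stage II.1 (borrower, the preponderance of the evidence, weight exceeds 51): (e) 54 > 51 — meets; (f) 55 (lender's 58 disregarded) > 51 — meets.
  All elements met. The burden passes to the lender.
Stage II.2 (lender, the preponderance of the evidence, weight exceeds 51): (g) 51 (borrower's 32 disregarded) ≤ 51 — fails.
  The lender does not carry Stage II.2.
The borrower prevails on this issue.
— Issue III —
Stage III.1 — burden on borrower; standard: a preponderance (weight is at least 55).
    (h): 56 ≥ 55 [met]
  All elements met. The borrower retains the burden for Stage III.2.
Stage III.2 — burden on borrower; standard: a preponderance (weight is at least 55).
    (i): 57 (lender's 55 disregarded) ≥ 55 [met]
  The borrower carries the last stage.
With every stage satisfied, the borrower prevails on this issue.
Per-issue: Issue I → borrower; Issue II → borrower; Issue III → borrower. The borrower must prevail on every issue; overall, the borrower prevails.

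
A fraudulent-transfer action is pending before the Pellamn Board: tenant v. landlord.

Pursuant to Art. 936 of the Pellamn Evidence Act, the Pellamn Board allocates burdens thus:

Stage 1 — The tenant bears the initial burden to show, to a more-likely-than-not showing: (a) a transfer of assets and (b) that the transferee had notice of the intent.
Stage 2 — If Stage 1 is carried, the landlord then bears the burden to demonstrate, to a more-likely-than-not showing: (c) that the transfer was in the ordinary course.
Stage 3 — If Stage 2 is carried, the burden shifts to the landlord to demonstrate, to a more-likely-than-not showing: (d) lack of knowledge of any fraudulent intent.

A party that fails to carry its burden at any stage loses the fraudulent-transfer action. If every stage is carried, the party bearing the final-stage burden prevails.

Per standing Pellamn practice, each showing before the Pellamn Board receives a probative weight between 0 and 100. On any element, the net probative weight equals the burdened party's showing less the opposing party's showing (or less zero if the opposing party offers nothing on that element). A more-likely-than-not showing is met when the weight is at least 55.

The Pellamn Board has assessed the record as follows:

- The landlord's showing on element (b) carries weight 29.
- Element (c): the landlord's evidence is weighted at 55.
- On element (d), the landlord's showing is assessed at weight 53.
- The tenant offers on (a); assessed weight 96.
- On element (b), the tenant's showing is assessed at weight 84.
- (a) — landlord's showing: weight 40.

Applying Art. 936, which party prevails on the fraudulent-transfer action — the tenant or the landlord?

tenant

Stage 1 — burden on tenant; standard: a more-likely-than-not showing (weight is at least 55).
    (a): 96 − 40 = 56 ≥ 55 [met]
    (b): 84 − 29 = 55 ≥ 55 [met]
  All elements met. The burden passes to the landlord.
Stage 2 — burden on landlord; standard: a more-likely-than-not showing (weight is at least 55).
    (c): 55 ≥ 55 [met]
  Stage 2 carried; the burden remains with the landlord.
Stage 3 — burden on landlord; standard: a more-likely-than-not showing (weight is at least 55).
    (d): 53 < 55 [not met]
  Stage 3 not carried; the landlord fails its burden.
The analysis ends at Stage 3; the tenant prevails.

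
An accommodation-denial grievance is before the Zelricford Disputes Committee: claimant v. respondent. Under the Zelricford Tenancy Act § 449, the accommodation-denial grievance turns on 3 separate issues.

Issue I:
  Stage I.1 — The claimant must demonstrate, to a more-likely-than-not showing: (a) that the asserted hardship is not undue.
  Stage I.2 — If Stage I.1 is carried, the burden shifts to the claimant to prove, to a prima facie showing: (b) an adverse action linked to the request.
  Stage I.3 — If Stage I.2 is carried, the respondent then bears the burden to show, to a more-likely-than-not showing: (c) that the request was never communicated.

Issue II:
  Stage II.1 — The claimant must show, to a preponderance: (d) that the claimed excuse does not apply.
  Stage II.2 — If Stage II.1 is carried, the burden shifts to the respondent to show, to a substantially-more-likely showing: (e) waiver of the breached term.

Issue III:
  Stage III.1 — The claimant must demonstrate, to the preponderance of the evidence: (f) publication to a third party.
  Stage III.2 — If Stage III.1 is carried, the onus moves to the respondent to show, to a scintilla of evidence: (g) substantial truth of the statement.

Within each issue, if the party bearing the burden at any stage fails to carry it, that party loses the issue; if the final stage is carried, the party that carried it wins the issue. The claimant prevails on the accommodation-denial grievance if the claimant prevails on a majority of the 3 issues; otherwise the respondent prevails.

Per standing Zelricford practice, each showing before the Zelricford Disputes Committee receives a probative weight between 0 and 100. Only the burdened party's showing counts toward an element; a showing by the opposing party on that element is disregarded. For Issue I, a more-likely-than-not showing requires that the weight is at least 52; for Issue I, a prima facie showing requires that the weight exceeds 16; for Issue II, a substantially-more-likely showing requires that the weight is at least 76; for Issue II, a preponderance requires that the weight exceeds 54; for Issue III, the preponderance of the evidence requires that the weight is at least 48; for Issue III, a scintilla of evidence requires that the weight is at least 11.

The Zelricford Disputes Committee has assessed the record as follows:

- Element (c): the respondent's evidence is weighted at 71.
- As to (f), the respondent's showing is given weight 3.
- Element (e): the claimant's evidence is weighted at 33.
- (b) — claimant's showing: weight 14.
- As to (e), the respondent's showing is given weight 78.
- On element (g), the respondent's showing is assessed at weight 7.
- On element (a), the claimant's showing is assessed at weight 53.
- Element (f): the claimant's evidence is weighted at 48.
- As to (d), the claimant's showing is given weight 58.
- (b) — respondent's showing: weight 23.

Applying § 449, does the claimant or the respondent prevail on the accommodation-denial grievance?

— Issue I —
Stage I.1 (claimant, a more-likely-than-not showing, weight is at least 52): (a) 53 ≥ 52 — meets.
  Stage I.1 is satisfied; the claimant continues to bear the burden.
Stage I.2 (claimant, a prima facie showing, weight exceeds 16): (b) 14 (respondent's 23 disregarded) ≤ 16 — fails.
  The claimant does not carry Stage I.2.
The respondent prevails on this issue.
— Issue II —
Stage II.1 (claimant, a preponderance, weight exceeds 54): (d) 58 > 54 — meets.
  Stage II.1 is satisfied; the onus moves to the respondent.
Stage II.2 (respondent, a substantially-more-likely showing, weight is at least 76): (e) 78 (claimant's 33 disregarded) ≥ 76 — meets.
  All elements met at the final stage.
Every stage carried; the respondent prevails on this issue.
— Issue III —
Stage III.1 (claimant, the preponderance of the evidence, weight is at least 48): (f) 48 (respondent's 3 disregarded) ≥ 48 — meets.
  Stage III.1 is satisfied; the onus moves to the respondent.
Stage III.2 (respondent, a scintilla of evidence, weight is at least 11): (g) 7 < 11 — fails.
  Not every element is met, so the respondent fails to carry Stage III.2.
The analysis ends at Stage III.2; the claimant prevails on this issue.
Per-issue: Issue I → respondent; Issue II → respondent; Issue III → claimant. The claimant must prevail on a majority of issues; overall, the respondent prevails.

respondent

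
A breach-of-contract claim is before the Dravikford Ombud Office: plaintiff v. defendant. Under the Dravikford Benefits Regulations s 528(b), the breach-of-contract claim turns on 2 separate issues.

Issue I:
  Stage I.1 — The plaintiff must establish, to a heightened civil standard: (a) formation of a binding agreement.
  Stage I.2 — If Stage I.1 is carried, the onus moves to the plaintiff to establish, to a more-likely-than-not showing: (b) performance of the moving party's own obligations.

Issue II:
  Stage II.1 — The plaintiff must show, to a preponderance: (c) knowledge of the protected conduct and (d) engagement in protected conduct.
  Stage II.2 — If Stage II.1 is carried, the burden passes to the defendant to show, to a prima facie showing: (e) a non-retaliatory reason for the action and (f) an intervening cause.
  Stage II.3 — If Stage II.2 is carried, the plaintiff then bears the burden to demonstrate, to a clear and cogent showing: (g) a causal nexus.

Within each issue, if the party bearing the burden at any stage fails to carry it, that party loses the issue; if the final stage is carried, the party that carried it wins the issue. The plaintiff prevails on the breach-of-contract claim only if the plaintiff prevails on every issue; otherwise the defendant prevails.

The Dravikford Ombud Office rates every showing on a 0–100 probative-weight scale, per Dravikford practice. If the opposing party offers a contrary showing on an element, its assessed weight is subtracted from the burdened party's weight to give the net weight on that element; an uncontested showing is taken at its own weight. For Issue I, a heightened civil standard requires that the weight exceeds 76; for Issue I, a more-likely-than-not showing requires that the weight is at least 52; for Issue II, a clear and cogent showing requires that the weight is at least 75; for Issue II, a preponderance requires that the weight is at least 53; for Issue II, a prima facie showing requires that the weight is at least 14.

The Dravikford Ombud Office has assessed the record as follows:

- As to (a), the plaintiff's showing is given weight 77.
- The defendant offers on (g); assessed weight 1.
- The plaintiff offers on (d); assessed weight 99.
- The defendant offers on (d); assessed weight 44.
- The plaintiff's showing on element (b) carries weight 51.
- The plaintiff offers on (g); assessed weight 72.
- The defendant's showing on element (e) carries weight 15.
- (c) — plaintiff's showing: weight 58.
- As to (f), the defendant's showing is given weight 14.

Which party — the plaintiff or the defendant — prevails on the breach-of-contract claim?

— Issue I —
Stage I.1 (plaintiff, a heightened civil standard, weight exceeds 76): (a) 77 > 76 — meets.
  All elements met. The plaintiff retains the burden for Stage I.2.
Stage I.2 (plaintiff, a more-likely-than-not showing, weight is at least 52): (b) 51 < 52 — fails.
  Not every element is met, so the plaintiff fails to carry Stage I.2.
So the defendant prevails on this issue.
— Issue II —
Stage II.1 — burden on plaintiff; standard: a preponderance (weight is at least 53).
    (c): 58 ≥ 53 [met]
    (d): 99 − 44 = 55 ≥ 53 [met]
  The plaintiff carries Stage II.1; the defendant now bears the burden.
Stage II.2 — burden on defendant; standard: a prima facie showing (weight is at least 14).
    (e): 15 ≥ 14 [met]
    (f): 14 ≥ 14 [met]
  All elements met. The burden passes to the plaintiff.
Stage II.3 — burden on plaintiff; standard: a clear and cogent showing (weight is at least 75).
    (g): 72 − 1 = 71 < 75 [not met]
  Not every element is met, so the plaintiff fails to carry Stage II.3.
So the defendant prevails on this issue.
Per-issue: Issue I → defendant; Issue II → defendant. The plaintiff must prevail on every issue; overall, the defendant prevails.

defendant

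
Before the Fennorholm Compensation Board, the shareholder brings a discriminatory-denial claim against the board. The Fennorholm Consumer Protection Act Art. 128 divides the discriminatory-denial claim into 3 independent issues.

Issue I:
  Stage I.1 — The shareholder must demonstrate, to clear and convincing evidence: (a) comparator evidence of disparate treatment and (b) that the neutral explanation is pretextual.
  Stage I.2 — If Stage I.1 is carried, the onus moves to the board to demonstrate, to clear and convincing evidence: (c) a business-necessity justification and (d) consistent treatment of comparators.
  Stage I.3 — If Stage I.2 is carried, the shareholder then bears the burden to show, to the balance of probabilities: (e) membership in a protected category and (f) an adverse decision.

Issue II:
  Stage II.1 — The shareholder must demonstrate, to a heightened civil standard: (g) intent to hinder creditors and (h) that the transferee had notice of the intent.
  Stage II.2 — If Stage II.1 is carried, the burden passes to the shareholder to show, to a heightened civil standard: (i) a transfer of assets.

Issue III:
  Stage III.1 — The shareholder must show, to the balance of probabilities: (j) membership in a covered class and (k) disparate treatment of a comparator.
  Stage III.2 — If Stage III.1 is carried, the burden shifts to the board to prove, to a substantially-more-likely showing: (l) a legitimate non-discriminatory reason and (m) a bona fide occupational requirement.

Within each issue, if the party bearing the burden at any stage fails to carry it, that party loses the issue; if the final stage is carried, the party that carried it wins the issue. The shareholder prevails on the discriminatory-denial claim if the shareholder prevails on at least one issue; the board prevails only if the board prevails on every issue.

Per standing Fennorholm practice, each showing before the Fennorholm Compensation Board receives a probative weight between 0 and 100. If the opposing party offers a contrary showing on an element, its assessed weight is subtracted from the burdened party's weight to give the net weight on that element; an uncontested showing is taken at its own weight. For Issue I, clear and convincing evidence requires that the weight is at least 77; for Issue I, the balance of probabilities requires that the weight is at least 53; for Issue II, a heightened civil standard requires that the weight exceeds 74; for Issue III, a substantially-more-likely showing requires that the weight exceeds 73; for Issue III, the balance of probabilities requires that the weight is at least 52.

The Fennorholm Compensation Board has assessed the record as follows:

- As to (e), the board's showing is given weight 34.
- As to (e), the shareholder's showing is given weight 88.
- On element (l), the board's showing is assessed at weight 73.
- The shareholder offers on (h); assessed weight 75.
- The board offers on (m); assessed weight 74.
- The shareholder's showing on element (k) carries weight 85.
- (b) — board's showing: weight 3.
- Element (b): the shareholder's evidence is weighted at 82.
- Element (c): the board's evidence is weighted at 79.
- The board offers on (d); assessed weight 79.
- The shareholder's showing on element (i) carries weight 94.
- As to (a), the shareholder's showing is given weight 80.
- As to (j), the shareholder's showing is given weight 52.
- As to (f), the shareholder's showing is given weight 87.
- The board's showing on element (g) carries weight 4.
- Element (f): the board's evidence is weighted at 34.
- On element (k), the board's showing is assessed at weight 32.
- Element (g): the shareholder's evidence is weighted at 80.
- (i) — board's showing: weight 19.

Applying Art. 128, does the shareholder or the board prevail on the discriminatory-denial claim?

— Issue I —
Stage I.1 — burden on shareholder; standard: clear and convincing evidence (weight is at least 77).
    (a): 80 ≥ 77 [met]
    (b): 82 − 3 = 79 ≥ 77 [met]
  The shareholder carries Stage I.1; the board now bears the burden.
Stage I.2 — burden on board; standard: clear and convincing evidence (weight is at least 77).
    (c): 79 ≥ 77 [met]
    (d): 79 ≥ 77 [met]
  The board carries Stage I.2; the shareholder now bears the burden.
Stage I.3 — burden on shareholder; standard: the balance of probabilities (weight is at least 53).
    (e): 88 − 34 = 54 ≥ 53 [met]
    (f): 87 − 34 = 53 ≥ 53 [met]
  The shareholder carries the last stage.
Every stage carried; the shareholder prevails on this issue.
— Issue II —
Stage II.1 — burden on shareholder; standard: a heightened civil standard (weight exceeds 74).
    (g): 80 − 4 = 76 > 74 [met]
    (h): 75 > 74 [met]
  Stage II.1 carried; the burden remains with the shareholder.
Stage II.2 — burden on shareholder; standard: a heightened civil standard (weight exceeds 74).
    (i): 94 − 19 = 75 > 74 [met]
  Stage II.2 carried; the final stage is satisfied.
All stages carried — the shareholder prevails on this issue.
— Issue III —
At Stage III.1 the shareholder must meet the balance of probabilities (weight is at least 52): on (j) the weight is 52, ≥ 52, so (j) meets the standard; on (k) the weight is 85 less the opposing 32 gives net 53, ≥ 52, so (k) meets the standard.
  The shareholder carries Stage III.1; the board now bears the burden.
At Stage III.2 the board must meet a substantially-more-likely showing (weight exceeds 73): on (l) the weight is 73, ≤ 73, so (l) does not meet the standard; on (m) the weight is 74, > 73, so (m) meets the standard.
  Stage III.2 not carried; the board fails its burden.
The analysis ends at Stage III.2; the shareholder prevails on this issue.
Per-issue: Issue I → shareholder; Issue II → shareholder; Issue III → shareholder. The shareholder must prevail on at least one issue; overall, the shareholder prevails.

shareholder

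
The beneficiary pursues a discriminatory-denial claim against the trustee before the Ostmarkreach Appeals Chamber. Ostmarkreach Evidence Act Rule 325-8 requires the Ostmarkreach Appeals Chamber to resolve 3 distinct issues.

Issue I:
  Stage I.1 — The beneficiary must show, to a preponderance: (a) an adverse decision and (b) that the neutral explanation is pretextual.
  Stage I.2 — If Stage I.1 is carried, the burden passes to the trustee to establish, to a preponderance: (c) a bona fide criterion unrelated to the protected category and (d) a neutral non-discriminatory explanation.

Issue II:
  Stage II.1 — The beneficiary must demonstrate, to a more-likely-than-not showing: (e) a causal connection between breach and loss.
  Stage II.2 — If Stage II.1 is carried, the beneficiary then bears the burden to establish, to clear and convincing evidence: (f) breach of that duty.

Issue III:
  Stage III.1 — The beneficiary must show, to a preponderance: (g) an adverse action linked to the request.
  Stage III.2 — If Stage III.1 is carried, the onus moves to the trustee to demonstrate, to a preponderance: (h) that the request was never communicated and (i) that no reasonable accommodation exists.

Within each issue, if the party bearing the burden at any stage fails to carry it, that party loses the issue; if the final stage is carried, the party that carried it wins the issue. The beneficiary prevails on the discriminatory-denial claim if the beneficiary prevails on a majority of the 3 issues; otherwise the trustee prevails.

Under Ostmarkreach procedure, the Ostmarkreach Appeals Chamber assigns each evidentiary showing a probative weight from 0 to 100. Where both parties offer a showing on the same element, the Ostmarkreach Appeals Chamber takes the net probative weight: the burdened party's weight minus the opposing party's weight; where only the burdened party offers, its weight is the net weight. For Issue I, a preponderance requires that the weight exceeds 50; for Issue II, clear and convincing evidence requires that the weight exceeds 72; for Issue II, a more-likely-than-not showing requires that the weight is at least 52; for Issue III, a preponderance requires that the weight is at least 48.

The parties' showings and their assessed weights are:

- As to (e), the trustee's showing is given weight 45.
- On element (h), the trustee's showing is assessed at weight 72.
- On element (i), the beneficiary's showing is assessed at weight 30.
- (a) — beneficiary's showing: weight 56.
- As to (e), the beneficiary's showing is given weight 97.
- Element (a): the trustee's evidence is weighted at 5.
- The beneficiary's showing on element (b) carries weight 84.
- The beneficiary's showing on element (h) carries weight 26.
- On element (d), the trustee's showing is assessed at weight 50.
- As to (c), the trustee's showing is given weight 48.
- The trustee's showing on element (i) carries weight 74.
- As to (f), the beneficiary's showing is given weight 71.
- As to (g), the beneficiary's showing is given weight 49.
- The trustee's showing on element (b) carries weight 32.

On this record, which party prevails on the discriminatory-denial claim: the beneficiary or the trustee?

— Issue I —
Stage I.1 (beneficiary, a preponderance, weight exceeds 50): (a) net 56−5=51 > 50 — meets; (b) net 84−32=52 > 50 — meets.
  Stage I.1 is satisfied; the onus moves to the trustee.
Stage I.2 (trustee, a preponderance, weight exceeds 50): (c) 48 ≤ 50 — fails; (d) 50 ≤ 50 — fails.
  Not every element is met, so the trustee fails to carry Stage I.2.
The beneficiary prevails on this issue.
— Issue II —
At Stage II.1 the beneficiary must meet a more-likely-than-not showing (weight is at least 52): on (e) the weight is 97 less the opposing 45 gives net 52, ≥ 52, so (e) meets the standard.
  Stage II.1 is satisfied; the beneficiary continues to bear the burden.
At Stage II.2 the beneficiary must meet clear and convincing evidence (weight exceeds 72): on (f) the weight is 71, which does not exceed 72, so (f) does not meet the standard.
  Stage II.2 not carried; the beneficiary fails its burden.
So the trustee prevails on this issue.
— Issue III —
Stage III.1 (beneficiary, a preponderance, weight is at least 48): (g) 49 ≥ 48 — meets.
  Stage III.1 is satisfied; the onus moves to the trustee.
Stage III.2 (trustee, a preponderance, weight is at least 48): (h) net 72−26=46 < 48 — fails; (i) net 74−30=44 < 48 — fails.
  The trustee does not carry Stage III.2.
The beneficiary prevails on this issue.
Per-issue: Issue I → beneficiary; Issue II → trustee; Issue III → beneficiary. The beneficiary must prevail on a majority of issues; overall, the beneficiary prevails.

beneficiary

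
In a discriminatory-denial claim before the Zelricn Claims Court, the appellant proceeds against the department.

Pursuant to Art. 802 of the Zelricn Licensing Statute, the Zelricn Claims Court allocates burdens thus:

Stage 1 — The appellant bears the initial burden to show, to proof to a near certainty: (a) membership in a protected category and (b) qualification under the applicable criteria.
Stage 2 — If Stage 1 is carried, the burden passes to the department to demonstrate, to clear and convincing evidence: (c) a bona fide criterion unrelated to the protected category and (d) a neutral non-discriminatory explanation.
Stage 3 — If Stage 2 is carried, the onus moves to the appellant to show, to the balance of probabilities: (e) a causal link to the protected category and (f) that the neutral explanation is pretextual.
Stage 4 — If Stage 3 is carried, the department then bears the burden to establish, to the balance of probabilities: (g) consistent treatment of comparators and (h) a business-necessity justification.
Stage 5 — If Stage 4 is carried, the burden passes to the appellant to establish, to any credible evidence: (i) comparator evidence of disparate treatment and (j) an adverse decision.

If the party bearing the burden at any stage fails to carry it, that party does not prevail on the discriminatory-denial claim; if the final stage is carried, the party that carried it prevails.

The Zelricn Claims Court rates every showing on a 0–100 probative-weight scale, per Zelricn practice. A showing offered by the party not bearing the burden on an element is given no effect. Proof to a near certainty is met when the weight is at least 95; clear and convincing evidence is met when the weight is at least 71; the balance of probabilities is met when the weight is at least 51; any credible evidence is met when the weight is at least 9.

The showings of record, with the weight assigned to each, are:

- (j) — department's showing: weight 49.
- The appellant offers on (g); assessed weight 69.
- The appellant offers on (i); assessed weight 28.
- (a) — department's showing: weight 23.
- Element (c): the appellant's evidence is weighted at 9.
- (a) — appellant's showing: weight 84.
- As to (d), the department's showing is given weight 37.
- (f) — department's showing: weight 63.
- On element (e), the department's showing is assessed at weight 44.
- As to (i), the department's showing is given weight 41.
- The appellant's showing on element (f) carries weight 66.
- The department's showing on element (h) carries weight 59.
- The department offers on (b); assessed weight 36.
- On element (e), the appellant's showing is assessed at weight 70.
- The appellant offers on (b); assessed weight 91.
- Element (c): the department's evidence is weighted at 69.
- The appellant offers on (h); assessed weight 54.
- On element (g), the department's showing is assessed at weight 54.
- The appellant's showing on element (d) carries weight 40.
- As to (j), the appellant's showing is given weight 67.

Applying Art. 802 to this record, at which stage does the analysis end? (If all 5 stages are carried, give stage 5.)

stage 1

At Stage 1 the appellant must meet proof to a near certainty (weight is at least 95): on (a) the weight is 84 (the department's 23 is given no effect), which does not reach 95, so (a) does not meet the standard; on (b) the weight is 91 (the department's 36 is given no effect), which does not reach 95, so (b) does not meet the standard.
  Not every element is met, so the appellant fails to carry Stage 1.
The department prevails.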